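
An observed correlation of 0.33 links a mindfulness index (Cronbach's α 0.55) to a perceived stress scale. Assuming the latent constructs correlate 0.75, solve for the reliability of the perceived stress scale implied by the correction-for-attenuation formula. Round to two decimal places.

0.35

r_true = r_obs / √(r_xx · r_yy) ⇒ 0.75 = 0.33 / √(0.55 · r_yy).
√(0.55 · r_yy) = 0.33 / 0.75 = 0.4400; 0.55 · r_yy = 0.1936; r_yy = 0.1936 / 0.55 ≈ 0.35.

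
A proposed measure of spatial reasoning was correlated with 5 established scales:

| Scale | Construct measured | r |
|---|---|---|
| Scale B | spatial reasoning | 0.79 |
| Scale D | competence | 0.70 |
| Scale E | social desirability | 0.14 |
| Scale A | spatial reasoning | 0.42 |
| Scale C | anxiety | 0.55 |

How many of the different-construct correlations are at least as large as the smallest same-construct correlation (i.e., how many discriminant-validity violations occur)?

2

Convergent (same construct = spatial reasoning): Scale B, Scale A.
Smallest convergent = 0.42. Discriminant values: 0.70, 0.14, 0.55; count ≥ 0.42 → 2.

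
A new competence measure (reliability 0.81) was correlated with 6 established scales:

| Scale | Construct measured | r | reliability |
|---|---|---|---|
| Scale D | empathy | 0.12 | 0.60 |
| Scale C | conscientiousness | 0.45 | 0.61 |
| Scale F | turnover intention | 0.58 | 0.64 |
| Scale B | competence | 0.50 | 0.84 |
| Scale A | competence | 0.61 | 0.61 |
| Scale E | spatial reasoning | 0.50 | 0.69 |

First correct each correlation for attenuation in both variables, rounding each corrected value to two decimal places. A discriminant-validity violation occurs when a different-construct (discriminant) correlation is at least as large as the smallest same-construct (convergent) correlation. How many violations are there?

3

Disattenuated r (r / √(r_scale · r_new)):
  Scale D (disc): 0.12 / √(0.60·0.81) = 0.17
  Scale C (disc): 0.45 / √(0.61·0.81) = 0.64
  Scale F (disc): 0.58 / √(0.64·0.81) = 0.81
  Scale B (conv): 0.50 / √(0.84·0.81) = 0.61
  Scale A (conv): 0.61 / √(0.61·0.81) = 0.87
  Scale E (disc): 0.50 / √(0.69·0.81) = 0.67
Smallest convergent = 0.61. Discriminant values: 0.17, 0.64, 0.81, 0.67; count ≥ 0.61 → 3.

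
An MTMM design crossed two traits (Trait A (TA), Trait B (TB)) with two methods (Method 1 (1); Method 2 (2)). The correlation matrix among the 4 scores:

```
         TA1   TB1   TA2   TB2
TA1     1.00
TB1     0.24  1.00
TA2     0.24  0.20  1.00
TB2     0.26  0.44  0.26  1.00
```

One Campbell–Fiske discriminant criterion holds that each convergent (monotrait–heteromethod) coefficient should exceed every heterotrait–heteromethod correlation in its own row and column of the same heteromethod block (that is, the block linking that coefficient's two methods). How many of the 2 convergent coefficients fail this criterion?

Convergent coefficients and their comparison sets:
TA (methods 1·2): 0.24 vs {0.26, 0.20} → fail.
TB (methods 1·2): 0.44 vs {0.20, 0.26} → pass.
1 of 2 fail.

1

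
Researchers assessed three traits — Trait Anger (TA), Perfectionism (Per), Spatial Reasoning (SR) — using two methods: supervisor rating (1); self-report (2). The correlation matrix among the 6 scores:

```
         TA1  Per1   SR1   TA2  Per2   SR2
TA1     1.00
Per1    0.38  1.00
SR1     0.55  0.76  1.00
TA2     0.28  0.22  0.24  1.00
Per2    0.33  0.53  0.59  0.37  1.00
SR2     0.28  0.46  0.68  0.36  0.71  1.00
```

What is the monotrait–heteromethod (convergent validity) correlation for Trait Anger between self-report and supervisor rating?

Same trait (TA), different methods: r(TA2, TA1) = 0.28.

0.28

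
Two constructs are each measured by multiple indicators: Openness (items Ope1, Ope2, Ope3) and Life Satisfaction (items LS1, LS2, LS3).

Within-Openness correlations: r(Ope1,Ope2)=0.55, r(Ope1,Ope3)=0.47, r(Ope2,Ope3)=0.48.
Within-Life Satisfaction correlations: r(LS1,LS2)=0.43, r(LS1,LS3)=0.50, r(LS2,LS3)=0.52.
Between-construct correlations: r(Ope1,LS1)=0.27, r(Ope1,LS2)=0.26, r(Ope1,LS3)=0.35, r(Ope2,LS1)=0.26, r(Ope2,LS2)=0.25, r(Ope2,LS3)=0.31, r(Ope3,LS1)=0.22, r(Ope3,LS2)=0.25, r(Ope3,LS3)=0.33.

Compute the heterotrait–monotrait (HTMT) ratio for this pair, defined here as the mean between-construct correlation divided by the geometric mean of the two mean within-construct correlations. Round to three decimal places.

0.565

Mean between = 2.50/9 = 0.2778.
Mean within-Ope = 1.50/3 = 0.5000; mean within-LS = 1.45/3 = 0.4833.
Geometric mean = √(0.5000 × 0.4833) = 0.4916.
HTMT = 0.2778 / 0.4916 = 0.565.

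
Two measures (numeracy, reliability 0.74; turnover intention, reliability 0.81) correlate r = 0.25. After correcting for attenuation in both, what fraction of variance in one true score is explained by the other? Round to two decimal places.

0.10

Disattenuated r = 0.25 / √(0.74 × 0.81) = 0.25 / 0.7742 = 0.3229.
Shared true-score variance = 0.3229² = 0.1043 ≈ 0.10.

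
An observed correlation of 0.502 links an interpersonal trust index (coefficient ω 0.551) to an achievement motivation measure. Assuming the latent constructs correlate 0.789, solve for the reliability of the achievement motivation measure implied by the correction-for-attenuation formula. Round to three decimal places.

0.735

r_true = r_obs / √(r_xx · r_yy) ⇒ 0.789 = 0.502 / √(0.551 · r_yy).
√(0.551 · r_yy) = 0.502 / 0.789 = 0.6362; 0.551 · r_yy = 0.4048; r_yy = 0.4048 / 0.551 ≈ 0.735.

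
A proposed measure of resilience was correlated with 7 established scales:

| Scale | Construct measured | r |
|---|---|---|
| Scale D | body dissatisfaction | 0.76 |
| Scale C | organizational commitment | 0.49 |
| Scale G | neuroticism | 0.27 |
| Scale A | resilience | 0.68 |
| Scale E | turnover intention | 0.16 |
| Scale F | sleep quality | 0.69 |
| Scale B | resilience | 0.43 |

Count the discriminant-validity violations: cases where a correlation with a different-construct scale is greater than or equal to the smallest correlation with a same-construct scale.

3

Convergent (same construct = resilience): Scale A, Scale B.
Smallest convergent = 0.43. Discriminant values: 0.76, 0.49, 0.27, 0.16, 0.69; count ≥ 0.43 → 3.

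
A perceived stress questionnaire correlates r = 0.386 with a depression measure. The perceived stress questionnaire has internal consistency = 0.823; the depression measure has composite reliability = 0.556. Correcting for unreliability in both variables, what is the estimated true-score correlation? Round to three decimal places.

0.571

r_true = r_obs / √(r_xx · r_yy) = 0.386 / √(0.823 × 0.556) = 0.386 / √0.457588 = 0.386 / 0.6765 ≈ 0.571.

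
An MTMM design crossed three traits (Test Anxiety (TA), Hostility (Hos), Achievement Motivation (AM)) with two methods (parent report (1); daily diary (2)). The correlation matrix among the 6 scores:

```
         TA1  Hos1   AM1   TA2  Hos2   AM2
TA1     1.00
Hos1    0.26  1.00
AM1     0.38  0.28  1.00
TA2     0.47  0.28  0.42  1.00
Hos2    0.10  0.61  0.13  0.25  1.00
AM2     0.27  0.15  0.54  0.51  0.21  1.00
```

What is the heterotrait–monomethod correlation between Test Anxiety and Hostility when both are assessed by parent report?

0.26

Different traits, same method: r(TA1, Hos1) = 0.26.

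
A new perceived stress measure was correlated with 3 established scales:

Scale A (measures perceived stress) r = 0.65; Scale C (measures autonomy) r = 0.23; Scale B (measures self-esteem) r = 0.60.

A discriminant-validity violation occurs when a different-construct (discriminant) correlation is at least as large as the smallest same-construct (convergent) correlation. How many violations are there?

0

Convergent (same construct = perceived stress): Scale A.
Smallest convergent = 0.65. Discriminant values: 0.23, 0.60; count ≥ 0.65 → 0.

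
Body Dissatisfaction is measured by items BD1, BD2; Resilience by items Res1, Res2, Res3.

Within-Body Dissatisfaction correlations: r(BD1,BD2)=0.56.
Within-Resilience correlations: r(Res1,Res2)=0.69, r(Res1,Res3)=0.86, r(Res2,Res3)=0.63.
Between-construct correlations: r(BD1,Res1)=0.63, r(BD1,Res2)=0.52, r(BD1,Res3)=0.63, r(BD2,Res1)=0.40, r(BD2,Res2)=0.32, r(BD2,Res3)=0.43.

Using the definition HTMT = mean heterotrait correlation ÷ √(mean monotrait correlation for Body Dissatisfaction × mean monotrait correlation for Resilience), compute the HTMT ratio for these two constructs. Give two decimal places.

0.77

Mean between = 2.93/6 = 0.4883.
Mean within-BD = 0.56/1 = 0.5600; mean within-Res = 2.18/3 = 0.7267.
Geometric mean = √(0.5600 × 0.7267) = 0.6379.
HTMT = 0.4883 / 0.6379 = 0.77.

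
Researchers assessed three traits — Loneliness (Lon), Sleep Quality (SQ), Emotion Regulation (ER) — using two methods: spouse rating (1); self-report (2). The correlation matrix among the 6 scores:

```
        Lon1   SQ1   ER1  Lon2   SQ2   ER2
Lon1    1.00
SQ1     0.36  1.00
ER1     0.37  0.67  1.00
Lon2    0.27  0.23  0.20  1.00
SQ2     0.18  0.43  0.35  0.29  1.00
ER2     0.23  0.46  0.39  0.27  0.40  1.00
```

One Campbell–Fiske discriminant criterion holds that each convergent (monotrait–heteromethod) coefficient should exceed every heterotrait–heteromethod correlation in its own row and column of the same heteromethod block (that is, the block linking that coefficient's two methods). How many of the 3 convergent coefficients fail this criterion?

Checking each validity diagonal entry against its comparison values:
Lon (methods 1·2): 0.27 vs {0.18, 0.23, 0.23, 0.20} → pass.
SQ (methods 1·2): 0.43 vs {0.23, 0.18, 0.46, 0.35} → fail.
ER (methods 1·2): 0.39 vs {0.20, 0.23, 0.35, 0.46} → fail.
2 of 3 fail.

2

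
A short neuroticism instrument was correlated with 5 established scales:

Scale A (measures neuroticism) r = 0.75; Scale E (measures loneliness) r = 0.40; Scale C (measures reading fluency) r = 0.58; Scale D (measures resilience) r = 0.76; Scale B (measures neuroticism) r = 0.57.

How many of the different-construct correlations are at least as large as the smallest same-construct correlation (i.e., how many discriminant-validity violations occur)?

2

Convergent (same construct = neuroticism): Scale A, Scale B.
Smallest convergent = 0.57. Discriminant values: 0.40, 0.58, 0.76; count ≥ 0.57 → 2.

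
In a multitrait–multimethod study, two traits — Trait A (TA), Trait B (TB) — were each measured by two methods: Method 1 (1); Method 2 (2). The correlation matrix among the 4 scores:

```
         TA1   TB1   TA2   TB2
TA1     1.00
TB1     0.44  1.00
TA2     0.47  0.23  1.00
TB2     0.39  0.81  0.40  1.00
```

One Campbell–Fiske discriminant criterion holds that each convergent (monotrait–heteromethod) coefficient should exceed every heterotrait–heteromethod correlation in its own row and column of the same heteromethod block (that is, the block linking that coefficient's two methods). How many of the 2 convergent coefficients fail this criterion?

0

Convergent coefficients and their comparison sets:
TA (methods 1·2): 0.47 vs {0.39, 0.23} → pass.
TB (methods 1·2): 0.81 vs {0.23, 0.39} → pass.
0 of 2 fail.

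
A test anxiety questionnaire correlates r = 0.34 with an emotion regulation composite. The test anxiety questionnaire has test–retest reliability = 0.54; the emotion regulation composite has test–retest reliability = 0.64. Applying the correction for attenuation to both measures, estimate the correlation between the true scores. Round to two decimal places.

0.58

r_true = r_obs / √(r_xx · r_yy) = 0.34 / √(0.54 × 0.64) = 0.34 / √0.3456 = 0.34 / 0.5879 ≈ 0.58.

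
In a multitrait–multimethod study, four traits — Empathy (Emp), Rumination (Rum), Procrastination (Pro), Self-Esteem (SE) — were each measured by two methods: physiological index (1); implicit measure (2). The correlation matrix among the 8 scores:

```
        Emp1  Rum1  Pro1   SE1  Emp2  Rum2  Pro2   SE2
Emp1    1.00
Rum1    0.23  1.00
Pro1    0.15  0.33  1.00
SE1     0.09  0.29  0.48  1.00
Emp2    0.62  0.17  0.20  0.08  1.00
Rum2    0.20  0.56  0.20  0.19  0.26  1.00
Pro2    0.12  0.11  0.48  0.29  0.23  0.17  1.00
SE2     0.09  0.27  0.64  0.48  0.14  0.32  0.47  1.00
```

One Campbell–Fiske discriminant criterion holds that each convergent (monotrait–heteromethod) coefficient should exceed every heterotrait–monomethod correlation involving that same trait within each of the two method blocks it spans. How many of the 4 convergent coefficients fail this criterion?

2

Convergent coefficients and their comparison sets:
Emp (methods 1·2): 0.62 vs {0.23, 0.26, 0.15, 0.23, 0.09, 0.14} → pass.
Rum (methods 1·2): 0.56 vs {0.23, 0.26, 0.33, 0.17, 0.29, 0.32} → pass.
Pro (methods 1·2): 0.48 vs {0.15, 0.23, 0.33, 0.17, 0.48, 0.47} → fail.
SE (methods 1·2): 0.48 vs {0.09, 0.14, 0.29, 0.32, 0.48, 0.47} → fail.
2 of 4 fail.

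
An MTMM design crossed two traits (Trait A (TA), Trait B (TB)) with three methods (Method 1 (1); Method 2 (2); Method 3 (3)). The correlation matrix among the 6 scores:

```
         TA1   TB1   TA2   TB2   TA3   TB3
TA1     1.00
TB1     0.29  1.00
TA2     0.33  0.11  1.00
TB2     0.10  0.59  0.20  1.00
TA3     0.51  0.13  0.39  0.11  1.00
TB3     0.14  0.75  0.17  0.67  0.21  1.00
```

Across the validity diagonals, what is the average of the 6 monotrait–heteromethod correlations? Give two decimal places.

0.54

Convergent values: 0.33, 0.51, 0.39, 0.59, 0.75, 0.67; mean = 3.24/6 = 0.54.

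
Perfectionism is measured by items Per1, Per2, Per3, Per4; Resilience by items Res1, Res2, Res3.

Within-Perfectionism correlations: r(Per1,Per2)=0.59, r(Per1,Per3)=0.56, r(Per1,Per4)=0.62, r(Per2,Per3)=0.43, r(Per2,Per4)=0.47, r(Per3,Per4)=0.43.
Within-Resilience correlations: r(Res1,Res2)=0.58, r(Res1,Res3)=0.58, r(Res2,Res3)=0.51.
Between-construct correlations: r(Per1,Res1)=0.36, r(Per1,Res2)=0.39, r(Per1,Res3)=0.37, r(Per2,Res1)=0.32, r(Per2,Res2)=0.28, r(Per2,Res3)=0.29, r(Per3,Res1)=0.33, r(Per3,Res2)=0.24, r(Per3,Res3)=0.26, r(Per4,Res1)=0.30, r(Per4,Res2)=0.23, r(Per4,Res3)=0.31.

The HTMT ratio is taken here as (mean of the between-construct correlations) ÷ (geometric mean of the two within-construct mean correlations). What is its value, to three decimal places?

Between-construct mean = 3.68/12 = 0.3067.
Mean within-Per = 3.10/6 = 0.5167; mean within-Res = 1.67/3 = 0.5567.
Geometric mean = √(0.5167 × 0.5567) = 0.5363.
HTMT = 0.3067 / 0.5363 = 0.572.

0.572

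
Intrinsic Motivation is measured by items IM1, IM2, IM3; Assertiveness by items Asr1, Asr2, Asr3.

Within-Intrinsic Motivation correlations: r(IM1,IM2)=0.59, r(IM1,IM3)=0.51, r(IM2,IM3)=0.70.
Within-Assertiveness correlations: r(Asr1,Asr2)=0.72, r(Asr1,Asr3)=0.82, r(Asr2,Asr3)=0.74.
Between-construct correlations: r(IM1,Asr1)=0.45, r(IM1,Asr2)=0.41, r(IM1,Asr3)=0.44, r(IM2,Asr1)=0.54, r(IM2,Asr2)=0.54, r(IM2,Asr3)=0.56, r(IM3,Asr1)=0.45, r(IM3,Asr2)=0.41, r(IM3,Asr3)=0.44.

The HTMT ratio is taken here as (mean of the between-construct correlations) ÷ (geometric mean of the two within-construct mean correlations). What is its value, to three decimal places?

Mean between = 4.24/9 = 0.4711.
Mean within-IM = 1.80/3 = 0.6000; mean within-Asr = 2.28/3 = 0.7600.
Geometric mean = √(0.6000 × 0.7600) = 0.6753.
HTMT = 0.4711 / 0.6753 = 0.698.

0.698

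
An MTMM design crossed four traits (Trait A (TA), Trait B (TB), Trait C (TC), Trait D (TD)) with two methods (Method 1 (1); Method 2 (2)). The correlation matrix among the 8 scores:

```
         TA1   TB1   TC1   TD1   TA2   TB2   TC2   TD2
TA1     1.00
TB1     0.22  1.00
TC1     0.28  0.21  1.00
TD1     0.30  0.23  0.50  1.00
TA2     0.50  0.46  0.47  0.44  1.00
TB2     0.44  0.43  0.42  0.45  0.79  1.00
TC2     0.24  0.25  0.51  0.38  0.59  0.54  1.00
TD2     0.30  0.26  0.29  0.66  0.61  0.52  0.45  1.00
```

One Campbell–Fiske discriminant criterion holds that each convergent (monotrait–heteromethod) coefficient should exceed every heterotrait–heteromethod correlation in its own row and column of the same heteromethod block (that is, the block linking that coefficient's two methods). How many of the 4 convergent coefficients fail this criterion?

1

Convergent coefficients and their comparison sets:
TA (methods 1·2): 0.50 vs {0.44, 0.46, 0.24, 0.47, 0.30, 0.44} → pass.
TB (methods 1·2): 0.43 vs {0.46, 0.44, 0.25, 0.42, 0.26, 0.45} → fail.
TC (methods 1·2): 0.51 vs {0.47, 0.24, 0.42, 0.25, 0.29, 0.38} → pass.
TD (methods 1·2): 0.66 vs {0.44, 0.30, 0.45, 0.26, 0.38, 0.29} → pass.
1 of 4 fail.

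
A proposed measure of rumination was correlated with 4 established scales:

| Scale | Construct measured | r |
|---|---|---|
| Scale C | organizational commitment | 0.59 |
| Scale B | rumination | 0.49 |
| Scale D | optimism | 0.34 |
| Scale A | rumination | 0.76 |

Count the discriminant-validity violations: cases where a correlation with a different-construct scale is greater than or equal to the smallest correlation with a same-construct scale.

Convergent (same construct = rumination): Scale B, Scale A.
Smallest convergent = 0.49. Discriminant values: 0.59, 0.34; count ≥ 0.49 → 1.

1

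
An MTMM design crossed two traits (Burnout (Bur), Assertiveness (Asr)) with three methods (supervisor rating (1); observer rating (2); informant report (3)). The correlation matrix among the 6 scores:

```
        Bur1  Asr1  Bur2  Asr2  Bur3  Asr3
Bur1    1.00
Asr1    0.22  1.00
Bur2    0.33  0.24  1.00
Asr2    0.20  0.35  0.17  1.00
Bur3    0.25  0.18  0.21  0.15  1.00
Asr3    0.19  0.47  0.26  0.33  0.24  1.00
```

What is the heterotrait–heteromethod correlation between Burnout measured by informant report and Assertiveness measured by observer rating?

Different traits and methods: r(Bur3, Asr2) = 0.15.

0.15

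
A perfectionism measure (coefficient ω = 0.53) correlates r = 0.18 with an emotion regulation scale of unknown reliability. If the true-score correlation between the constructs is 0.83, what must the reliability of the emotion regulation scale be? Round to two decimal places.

r_true = r_obs / √(r_xx · r_yy) ⇒ 0.83 = 0.18 / √(0.53 · r_yy).
√(0.53 · r_yy) = 0.18 / 0.83 = 0.2169; 0.53 · r_yy = 0.0470; r_yy = 0.0470 / 0.53 ≈ 0.09.

0.09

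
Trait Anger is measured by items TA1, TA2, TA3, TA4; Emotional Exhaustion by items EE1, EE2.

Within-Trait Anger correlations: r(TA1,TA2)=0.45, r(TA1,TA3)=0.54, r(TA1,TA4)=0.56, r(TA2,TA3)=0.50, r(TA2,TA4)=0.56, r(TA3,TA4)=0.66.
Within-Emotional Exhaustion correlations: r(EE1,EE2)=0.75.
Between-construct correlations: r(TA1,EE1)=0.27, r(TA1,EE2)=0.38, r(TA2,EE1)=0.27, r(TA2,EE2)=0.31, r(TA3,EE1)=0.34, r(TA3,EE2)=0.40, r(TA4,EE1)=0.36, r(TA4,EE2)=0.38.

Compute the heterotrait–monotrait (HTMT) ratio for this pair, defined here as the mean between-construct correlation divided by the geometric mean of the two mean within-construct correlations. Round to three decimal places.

0.530

Mean heterotrait r = 2.71/8 = 0.3388.
Mean within-TA = 3.27/6 = 0.5450; mean within-EE = 0.75/1 = 0.7500.
Geometric mean = √(0.5450 × 0.7500) = 0.6393.
HTMT = 0.3388 / 0.6393 = 0.530.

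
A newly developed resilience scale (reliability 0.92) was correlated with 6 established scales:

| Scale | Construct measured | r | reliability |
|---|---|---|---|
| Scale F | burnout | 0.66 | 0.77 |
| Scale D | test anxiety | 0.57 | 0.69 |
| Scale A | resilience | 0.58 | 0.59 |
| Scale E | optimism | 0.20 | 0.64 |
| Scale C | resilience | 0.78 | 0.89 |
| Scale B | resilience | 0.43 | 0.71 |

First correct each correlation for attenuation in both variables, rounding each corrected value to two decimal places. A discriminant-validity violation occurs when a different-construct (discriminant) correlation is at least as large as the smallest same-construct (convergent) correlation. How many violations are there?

2

Disattenuated r (r / √(r_scale · r_new)):
  Scale F (disc): 0.66 / √(0.77·0.92) = 0.78
  Scale D (disc): 0.57 / √(0.69·0.92) = 0.72
  Scale A (conv): 0.58 / √(0.59·0.92) = 0.79
  Scale E (disc): 0.20 / √(0.64·0.92) = 0.26
  Scale C (conv): 0.78 / √(0.89·0.92) = 0.86
  Scale B (conv): 0.43 / √(0.71·0.92) = 0.53
Smallest convergent = 0.53. Discriminant values: 0.78, 0.72, 0.26; count ≥ 0.53 → 2.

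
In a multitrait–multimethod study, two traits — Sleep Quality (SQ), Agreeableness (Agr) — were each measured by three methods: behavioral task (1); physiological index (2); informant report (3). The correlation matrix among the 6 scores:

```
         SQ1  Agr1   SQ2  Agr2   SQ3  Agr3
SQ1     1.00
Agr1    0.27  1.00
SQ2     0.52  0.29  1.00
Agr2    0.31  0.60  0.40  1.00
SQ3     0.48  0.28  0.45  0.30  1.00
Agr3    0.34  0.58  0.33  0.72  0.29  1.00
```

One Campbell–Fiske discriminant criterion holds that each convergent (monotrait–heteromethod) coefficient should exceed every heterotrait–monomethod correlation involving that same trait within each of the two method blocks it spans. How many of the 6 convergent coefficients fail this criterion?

Checking each validity diagonal entry against its comparison values:
SQ (methods 1·2): 0.52 vs {0.27, 0.40} → pass.
SQ (methods 1·3): 0.48 vs {0.27, 0.29} → pass.
SQ (methods 2·3): 0.45 vs {0.40, 0.29} → pass.
Agr (methods 1·2): 0.60 vs {0.27, 0.40} → pass.
Agr (methods 1·3): 0.58 vs {0.27, 0.29} → pass.
Agr (methods 2·3): 0.72 vs {0.40, 0.29} → pass.
0 of 6 fail.

0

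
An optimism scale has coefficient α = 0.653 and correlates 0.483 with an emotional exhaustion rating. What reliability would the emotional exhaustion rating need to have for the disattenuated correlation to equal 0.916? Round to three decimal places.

0.426

r_true = r_obs / √(r_xx · r_yy) ⇒ 0.916 = 0.483 / √(0.653 · r_yy).
√(0.653 · r_yy) = 0.483 / 0.916 = 0.5273; 0.653 · r_yy = 0.2780; r_yy = 0.2780 / 0.653 ≈ 0.426.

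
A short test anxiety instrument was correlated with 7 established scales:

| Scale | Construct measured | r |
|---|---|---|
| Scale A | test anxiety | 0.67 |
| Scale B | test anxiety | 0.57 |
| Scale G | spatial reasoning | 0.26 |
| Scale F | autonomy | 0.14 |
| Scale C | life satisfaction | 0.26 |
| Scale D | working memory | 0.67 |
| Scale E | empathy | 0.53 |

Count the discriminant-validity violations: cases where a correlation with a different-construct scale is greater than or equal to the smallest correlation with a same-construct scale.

1

Convergent (same construct = test anxiety): Scale A, Scale B.
Smallest convergent = 0.57. Discriminant values: 0.26, 0.14, 0.26, 0.67, 0.53; count ≥ 0.57 → 1.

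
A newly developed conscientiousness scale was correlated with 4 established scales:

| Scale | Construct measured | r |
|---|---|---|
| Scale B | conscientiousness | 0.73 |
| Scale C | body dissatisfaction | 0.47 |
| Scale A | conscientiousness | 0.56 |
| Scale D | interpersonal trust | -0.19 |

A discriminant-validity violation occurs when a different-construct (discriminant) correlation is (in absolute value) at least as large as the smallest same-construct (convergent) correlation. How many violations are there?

Convergent (same construct = conscientiousness): Scale B, Scale A.
Smallest convergent = 0.56. Discriminant |r|: 0.47, 0.19; count ≥ 0.56 → 0.

0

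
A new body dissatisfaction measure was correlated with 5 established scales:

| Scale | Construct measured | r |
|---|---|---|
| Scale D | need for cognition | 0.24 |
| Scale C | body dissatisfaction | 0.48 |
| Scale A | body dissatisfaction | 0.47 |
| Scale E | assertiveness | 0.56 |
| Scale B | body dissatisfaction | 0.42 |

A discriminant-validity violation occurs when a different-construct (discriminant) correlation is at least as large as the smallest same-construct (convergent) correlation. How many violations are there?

Convergent (same construct = body dissatisfaction): Scale C, Scale A, Scale B.
Smallest convergent = 0.42. Discriminant values: 0.24, 0.56; count ≥ 0.42 → 1.

1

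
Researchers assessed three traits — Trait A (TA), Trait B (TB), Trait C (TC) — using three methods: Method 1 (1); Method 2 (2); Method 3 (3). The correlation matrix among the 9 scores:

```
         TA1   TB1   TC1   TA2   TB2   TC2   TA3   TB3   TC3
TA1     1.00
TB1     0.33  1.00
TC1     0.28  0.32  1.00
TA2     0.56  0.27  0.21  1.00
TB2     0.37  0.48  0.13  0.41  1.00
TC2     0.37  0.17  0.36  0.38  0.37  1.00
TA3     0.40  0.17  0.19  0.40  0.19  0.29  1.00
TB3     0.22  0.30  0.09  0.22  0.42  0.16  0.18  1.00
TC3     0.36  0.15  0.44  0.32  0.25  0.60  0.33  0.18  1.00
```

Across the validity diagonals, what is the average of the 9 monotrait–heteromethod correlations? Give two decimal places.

Convergent values: 0.56, 0.40, 0.40, 0.48, 0.30, 0.42, 0.36, 0.44, 0.60; mean = 3.96/9 = 0.44.

0.44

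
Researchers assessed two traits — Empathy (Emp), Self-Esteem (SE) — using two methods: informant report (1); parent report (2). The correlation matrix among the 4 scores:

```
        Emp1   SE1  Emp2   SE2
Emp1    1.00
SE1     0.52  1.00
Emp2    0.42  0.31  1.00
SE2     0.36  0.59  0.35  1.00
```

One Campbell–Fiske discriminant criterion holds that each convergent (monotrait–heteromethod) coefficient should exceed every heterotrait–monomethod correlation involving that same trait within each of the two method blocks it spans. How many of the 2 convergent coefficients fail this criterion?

Convergent coefficients and their comparison sets:
Emp (methods 1·2): 0.42 vs {0.52, 0.35} → fail.
SE (methods 1·2): 0.59 vs {0.52, 0.35} → pass.
1 of 2 fail.

1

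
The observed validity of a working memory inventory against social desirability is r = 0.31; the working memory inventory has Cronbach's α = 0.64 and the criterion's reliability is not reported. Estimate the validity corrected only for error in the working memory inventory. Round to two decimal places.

Single correction: r_c = r_obs / √r_xx = 0.31 / √0.64 = 0.31 / 0.8000 ≈ 0.39.

0.39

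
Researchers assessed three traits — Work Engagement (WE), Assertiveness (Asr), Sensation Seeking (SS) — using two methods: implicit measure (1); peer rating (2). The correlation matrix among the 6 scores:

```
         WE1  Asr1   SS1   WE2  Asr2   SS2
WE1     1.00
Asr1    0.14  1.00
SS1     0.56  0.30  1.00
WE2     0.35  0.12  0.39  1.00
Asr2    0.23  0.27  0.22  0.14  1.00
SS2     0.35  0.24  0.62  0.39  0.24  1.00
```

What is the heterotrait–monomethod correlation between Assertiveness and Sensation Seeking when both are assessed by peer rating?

Different traits, same method: r(Asr2, SS2) = 0.24.

0.24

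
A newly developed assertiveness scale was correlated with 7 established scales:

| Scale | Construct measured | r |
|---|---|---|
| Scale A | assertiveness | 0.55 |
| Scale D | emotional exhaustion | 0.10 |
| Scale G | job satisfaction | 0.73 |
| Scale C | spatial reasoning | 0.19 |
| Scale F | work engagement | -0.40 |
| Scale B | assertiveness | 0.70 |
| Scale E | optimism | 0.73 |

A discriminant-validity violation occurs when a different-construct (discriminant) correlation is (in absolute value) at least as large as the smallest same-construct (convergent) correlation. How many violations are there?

Convergent (same construct = assertiveness): Scale A, Scale B.
Smallest convergent = 0.55. Discriminant |r|: 0.10, 0.73, 0.19, 0.40, 0.73; count ≥ 0.55 → 2.

2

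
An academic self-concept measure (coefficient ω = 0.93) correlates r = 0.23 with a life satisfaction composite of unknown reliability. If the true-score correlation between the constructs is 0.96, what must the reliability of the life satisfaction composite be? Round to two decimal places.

r_true = r_obs / √(r_xx · r_yy) ⇒ 0.96 = 0.23 / √(0.93 · r_yy).
√(0.93 · r_yy) = 0.23 / 0.96 = 0.2396; 0.93 · r_yy = 0.0574; r_yy = 0.0574 / 0.93 ≈ 0.06.

0.06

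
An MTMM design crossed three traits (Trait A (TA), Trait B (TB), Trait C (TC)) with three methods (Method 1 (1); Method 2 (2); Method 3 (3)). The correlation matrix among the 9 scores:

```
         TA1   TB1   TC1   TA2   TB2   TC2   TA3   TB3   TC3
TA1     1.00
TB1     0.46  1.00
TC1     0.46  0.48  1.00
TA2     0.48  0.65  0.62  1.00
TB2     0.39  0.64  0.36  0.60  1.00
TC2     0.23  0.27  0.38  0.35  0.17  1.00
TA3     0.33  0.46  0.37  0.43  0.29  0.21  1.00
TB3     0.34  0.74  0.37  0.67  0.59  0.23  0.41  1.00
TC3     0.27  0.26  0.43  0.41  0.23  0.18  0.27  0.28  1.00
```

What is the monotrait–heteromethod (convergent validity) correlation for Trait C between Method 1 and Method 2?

0.38

Same trait (TC), different methods: r(TC1, TC2) = 0.38.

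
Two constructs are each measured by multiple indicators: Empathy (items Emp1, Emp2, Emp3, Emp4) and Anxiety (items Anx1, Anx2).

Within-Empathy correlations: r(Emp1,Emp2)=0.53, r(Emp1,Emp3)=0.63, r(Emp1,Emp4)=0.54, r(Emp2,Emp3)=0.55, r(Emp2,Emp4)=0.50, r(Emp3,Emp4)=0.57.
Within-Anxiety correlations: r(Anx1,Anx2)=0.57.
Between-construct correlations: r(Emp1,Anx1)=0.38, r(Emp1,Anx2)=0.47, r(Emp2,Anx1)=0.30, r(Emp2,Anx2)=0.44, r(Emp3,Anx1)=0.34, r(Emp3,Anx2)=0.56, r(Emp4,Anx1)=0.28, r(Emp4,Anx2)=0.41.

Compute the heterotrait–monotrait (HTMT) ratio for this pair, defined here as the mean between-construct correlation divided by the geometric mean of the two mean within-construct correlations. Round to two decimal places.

0.71

Mean between = 3.18/8 = 0.3975.
Mean within-Emp = 3.32/6 = 0.5533; mean within-Anx = 0.57/1 = 0.5700.
Geometric mean = √(0.5533 × 0.5700) = 0.5616.
HTMT = 0.3975 / 0.5616 = 0.71.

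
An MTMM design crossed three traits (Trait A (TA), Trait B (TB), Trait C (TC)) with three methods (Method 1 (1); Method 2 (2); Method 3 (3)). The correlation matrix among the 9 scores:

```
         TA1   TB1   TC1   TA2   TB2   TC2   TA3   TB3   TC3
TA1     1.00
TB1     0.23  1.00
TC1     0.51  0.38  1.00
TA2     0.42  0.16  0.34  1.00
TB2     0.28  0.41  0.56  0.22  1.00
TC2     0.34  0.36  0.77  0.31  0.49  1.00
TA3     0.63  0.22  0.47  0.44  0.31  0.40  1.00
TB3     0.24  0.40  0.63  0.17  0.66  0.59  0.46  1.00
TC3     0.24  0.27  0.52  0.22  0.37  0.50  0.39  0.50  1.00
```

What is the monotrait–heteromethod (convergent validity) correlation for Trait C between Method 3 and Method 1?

0.52

Same trait (TC), different methods: r(TC3, TC1) = 0.52.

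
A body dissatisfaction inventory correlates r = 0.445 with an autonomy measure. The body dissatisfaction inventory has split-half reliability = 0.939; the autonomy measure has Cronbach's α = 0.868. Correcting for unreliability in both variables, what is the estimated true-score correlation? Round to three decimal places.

r_true = r_obs / √(r_xx · r_yy) = 0.445 / √(0.939 × 0.868) = 0.445 / √0.815052 = 0.445 / 0.9028 ≈ 0.493.

0.493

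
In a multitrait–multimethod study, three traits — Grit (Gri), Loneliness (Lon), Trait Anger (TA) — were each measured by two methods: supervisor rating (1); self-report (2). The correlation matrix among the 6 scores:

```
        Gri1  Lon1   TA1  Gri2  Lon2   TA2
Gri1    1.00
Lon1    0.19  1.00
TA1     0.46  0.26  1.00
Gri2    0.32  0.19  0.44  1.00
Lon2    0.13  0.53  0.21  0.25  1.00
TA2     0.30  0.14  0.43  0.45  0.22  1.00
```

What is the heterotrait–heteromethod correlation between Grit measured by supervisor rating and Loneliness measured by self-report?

Different traits and methods: r(Gri1, Lon2) = 0.13.

0.13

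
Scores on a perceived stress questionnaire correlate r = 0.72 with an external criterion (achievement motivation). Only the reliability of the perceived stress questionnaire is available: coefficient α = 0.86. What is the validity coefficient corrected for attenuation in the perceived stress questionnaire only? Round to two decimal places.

0.78

Single correction: r_c = r_obs / √r_xx = 0.72 / √0.86 = 0.72 / 0.9274 ≈ 0.78.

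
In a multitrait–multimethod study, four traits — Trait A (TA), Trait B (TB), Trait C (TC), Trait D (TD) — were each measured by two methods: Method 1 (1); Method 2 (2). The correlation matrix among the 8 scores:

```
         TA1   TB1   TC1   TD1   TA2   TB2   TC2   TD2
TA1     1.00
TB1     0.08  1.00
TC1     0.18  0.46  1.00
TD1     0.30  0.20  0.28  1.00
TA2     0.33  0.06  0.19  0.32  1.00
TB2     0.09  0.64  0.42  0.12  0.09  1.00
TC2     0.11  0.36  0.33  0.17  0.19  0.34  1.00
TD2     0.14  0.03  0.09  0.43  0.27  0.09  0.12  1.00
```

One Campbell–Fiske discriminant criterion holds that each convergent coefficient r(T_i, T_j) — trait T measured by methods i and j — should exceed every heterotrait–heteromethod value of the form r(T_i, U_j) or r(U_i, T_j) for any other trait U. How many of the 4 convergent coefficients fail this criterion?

1

Checking each validity diagonal entry against its comparison values:
TA (methods 1·2): 0.33 vs {0.09, 0.06, 0.11, 0.19, 0.14, 0.32} → pass.
TB (methods 1·2): 0.64 vs {0.06, 0.09, 0.36, 0.42, 0.03, 0.12} → pass.
TC (methods 1·2): 0.33 vs {0.19, 0.11, 0.42, 0.36, 0.09, 0.17} → fail.
TD (methods 1·2): 0.43 vs {0.32, 0.14, 0.12, 0.03, 0.17, 0.09} → pass.
1 of 4 fail.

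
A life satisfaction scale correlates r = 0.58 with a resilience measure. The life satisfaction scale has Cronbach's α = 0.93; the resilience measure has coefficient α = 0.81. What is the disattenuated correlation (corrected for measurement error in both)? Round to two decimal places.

r_true = r_obs / √(r_xx · r_yy) = 0.58 / √(0.93 × 0.81) = 0.58 / √0.7533 = 0.58 / 0.8679 ≈ 0.67.

0.67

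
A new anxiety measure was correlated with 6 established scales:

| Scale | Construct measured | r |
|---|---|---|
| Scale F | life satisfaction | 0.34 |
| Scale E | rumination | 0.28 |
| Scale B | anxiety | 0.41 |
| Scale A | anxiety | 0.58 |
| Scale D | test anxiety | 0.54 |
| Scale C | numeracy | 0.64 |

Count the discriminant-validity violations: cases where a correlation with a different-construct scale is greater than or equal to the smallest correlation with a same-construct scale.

Convergent (same construct = anxiety): Scale B, Scale A.
Smallest convergent = 0.41. Discriminant values: 0.34, 0.28, 0.54, 0.64; count ≥ 0.41 → 2.

2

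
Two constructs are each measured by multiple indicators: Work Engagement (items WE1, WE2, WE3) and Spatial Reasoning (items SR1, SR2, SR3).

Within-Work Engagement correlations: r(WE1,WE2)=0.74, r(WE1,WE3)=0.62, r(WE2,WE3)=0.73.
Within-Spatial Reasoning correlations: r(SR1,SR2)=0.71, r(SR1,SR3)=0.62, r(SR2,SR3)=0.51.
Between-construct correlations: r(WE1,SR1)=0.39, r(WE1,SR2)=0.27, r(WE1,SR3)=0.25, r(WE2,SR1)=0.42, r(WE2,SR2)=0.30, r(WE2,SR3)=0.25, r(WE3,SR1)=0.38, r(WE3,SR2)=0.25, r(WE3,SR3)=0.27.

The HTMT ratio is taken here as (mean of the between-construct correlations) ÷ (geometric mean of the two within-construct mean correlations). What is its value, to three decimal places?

0.473

Between-construct mean = 2.78/9 = 0.3089.
Mean within-WE = 2.09/3 = 0.6967; mean within-SR = 1.84/3 = 0.6133.
Geometric mean = √(0.6967 × 0.6133) = 0.6537.
HTMT = 0.3089 / 0.6537 = 0.473.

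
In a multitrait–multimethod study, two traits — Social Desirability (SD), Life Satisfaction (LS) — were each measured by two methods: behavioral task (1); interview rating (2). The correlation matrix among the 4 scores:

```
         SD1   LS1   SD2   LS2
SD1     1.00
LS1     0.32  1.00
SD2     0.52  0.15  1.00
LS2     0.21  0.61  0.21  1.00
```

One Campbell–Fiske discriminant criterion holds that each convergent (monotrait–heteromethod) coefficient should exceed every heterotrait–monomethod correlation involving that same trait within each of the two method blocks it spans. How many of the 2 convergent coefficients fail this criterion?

0

Checking each validity diagonal entry against its comparison values:
SD (methods 1·2): 0.52 vs {0.32, 0.21} → pass.
LS (methods 1·2): 0.61 vs {0.32, 0.21} → pass.
0 of 2 fail.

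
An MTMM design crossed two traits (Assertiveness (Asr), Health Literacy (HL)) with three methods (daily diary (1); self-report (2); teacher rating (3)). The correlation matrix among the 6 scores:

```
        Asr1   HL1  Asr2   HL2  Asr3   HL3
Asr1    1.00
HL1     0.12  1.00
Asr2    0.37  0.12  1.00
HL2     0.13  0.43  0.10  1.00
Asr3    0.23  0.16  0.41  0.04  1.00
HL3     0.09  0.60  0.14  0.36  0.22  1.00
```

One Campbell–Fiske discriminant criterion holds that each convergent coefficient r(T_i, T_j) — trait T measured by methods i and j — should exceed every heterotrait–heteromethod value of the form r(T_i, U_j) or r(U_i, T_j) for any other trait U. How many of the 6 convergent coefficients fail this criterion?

0

Each convergent coefficient versus the relevant comparison correlations:
Asr (methods 1·2): 0.37 vs {0.13, 0.12} → pass.
Asr (methods 1·3): 0.23 vs {0.09, 0.16} → pass.
Asr (methods 2·3): 0.41 vs {0.14, 0.04} → pass.
HL (methods 1·2): 0.43 vs {0.12, 0.13} → pass.
HL (methods 1·3): 0.60 vs {0.16, 0.09} → pass.
HL (methods 2·3): 0.36 vs {0.04, 0.14} → pass.
0 of 6 fail.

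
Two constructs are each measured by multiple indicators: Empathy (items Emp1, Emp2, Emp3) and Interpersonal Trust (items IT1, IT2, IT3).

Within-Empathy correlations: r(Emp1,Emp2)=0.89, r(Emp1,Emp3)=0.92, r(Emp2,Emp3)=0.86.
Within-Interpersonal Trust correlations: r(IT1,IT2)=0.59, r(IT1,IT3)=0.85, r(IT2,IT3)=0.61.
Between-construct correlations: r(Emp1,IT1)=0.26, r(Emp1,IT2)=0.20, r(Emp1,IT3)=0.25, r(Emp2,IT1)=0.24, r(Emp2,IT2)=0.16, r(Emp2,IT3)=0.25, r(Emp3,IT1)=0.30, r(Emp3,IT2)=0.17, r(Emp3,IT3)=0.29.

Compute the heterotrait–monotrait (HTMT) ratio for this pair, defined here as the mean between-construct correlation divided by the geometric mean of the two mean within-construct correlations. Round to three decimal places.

Mean heterotrait r = 2.12/9 = 0.2356.
Mean within-Emp = 2.67/3 = 0.8900; mean within-IT = 2.05/3 = 0.6833.
Geometric mean = √(0.8900 × 0.6833) = 0.7798.
HTMT = 0.2356 / 0.7798 = 0.302.

0.302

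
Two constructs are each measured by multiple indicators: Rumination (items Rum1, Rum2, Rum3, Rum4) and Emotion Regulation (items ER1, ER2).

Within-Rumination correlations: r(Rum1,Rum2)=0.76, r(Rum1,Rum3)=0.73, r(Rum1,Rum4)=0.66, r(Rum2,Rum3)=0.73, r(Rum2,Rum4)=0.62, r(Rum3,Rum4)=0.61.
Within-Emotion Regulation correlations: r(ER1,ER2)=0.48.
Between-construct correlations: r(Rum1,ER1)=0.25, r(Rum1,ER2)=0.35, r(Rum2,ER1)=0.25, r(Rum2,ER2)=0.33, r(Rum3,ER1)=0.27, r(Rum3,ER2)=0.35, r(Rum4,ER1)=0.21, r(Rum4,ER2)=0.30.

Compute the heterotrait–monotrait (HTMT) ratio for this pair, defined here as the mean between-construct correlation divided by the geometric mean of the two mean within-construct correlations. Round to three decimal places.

0.504

Mean between = 2.31/8 = 0.2888.
Mean within-Rum = 4.11/6 = 0.6850; mean within-ER = 0.48/1 = 0.4800.
Geometric mean = √(0.6850 × 0.4800) = 0.5734.
HTMT = 0.2888 / 0.5734 = 0.504.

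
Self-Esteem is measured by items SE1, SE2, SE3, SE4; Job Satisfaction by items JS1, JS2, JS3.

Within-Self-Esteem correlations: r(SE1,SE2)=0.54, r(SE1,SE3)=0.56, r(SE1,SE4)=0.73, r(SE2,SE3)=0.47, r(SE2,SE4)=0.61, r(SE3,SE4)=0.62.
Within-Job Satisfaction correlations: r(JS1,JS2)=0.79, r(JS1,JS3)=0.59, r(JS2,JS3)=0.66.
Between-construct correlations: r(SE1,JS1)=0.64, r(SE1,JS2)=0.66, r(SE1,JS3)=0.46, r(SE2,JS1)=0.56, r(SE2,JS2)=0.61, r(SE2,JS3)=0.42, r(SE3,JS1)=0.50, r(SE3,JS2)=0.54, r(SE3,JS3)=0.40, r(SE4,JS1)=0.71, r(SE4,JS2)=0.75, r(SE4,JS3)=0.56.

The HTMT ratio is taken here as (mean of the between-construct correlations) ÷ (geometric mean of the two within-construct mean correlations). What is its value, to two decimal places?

Between-construct mean = 6.81/12 = 0.5675.
Mean within-SE = 3.53/6 = 0.5883; mean within-JS = 2.04/3 = 0.6800.
Geometric mean = √(0.5883 × 0.6800) = 0.6325.
HTMT = 0.5675 / 0.6325 = 0.90.

0.90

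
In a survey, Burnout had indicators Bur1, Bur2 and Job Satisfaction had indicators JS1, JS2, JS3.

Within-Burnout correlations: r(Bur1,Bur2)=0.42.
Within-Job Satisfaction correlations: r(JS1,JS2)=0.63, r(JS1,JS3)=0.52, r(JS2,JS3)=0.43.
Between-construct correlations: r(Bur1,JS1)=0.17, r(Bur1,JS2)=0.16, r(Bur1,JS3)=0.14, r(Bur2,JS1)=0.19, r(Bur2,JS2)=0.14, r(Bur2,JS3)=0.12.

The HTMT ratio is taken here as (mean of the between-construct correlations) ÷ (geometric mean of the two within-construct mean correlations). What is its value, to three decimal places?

0.326

Mean heterotrait r = 0.92/6 = 0.1533.
Mean within-Bur = 0.42/1 = 0.4200; mean within-JS = 1.58/3 = 0.5267.
Geometric mean = √(0.4200 × 0.5267) = 0.4703.
HTMT = 0.1533 / 0.4703 = 0.326.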